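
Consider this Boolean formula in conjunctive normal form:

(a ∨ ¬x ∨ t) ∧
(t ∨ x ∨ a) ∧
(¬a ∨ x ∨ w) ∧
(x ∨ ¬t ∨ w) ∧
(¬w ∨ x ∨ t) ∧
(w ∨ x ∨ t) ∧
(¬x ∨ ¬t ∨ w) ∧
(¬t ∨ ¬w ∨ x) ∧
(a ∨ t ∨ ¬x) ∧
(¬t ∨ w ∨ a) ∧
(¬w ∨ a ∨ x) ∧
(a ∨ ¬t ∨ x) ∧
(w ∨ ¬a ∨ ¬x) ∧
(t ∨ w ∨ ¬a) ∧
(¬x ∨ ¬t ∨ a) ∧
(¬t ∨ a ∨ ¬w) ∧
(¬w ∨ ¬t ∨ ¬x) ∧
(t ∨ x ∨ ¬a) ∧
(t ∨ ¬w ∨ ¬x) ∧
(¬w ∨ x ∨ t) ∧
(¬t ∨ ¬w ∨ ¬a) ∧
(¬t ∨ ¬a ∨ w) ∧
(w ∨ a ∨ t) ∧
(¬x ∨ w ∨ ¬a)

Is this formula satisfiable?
No

No, the formula is not satisfiable.

No assignment of truth values to the variables can make all 24 clauses true simultaneously.

The formula is UNSAT (unsatisfiable).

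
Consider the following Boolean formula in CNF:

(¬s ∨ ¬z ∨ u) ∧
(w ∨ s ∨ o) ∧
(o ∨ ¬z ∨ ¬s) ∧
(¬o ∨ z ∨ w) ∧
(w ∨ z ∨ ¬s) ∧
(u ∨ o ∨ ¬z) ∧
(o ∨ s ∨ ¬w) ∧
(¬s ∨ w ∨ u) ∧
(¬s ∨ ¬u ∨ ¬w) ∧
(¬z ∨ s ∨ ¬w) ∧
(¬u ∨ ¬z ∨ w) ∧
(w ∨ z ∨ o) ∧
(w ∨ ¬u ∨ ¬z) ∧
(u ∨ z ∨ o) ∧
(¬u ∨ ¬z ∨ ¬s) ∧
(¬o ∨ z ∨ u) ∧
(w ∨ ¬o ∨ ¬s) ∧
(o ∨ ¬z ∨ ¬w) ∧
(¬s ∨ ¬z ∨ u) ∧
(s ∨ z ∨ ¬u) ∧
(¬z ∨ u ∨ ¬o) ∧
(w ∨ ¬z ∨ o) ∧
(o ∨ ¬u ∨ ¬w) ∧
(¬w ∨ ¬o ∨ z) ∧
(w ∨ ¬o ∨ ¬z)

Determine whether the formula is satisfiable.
No

No, the formula is not satisfiable.

No assignment of truth values to the variables can make all 25 clauses true simultaneously.

The formula is UNSAT (unsatisfiable).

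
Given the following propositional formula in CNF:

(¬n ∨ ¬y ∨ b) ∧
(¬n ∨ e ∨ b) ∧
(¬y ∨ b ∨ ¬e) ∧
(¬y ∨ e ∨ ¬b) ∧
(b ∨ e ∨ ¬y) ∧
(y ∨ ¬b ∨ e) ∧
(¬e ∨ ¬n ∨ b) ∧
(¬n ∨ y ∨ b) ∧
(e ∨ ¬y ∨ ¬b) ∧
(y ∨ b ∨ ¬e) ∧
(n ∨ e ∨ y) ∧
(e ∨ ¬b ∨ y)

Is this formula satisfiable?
Yes

Yes, the formula is satisfiable.

One satisfying assignment is: y=True, b=True, e=True, n=False

Verification: With this assignment, all 12 clauses evaluate to true.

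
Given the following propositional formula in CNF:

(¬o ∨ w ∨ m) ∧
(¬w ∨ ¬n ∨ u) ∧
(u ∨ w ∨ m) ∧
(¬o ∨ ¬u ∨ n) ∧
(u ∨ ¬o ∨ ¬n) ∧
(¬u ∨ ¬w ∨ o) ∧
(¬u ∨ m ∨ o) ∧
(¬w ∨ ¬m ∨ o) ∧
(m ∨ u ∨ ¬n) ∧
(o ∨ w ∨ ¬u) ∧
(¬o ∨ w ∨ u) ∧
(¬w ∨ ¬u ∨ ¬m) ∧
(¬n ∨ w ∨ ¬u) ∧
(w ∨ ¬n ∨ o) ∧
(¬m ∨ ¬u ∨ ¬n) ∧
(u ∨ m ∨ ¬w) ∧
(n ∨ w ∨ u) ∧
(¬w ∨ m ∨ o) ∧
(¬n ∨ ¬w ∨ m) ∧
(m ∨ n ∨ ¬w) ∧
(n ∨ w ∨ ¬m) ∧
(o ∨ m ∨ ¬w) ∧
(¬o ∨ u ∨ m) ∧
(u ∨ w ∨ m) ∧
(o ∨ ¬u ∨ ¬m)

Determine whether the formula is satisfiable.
Yes

Yes, the formula is satisfiable.

One satisfying assignment is: o=True, w=True, n=False, u=False, m=True

Verification: With this assignment, all 25 clauses evaluate to true.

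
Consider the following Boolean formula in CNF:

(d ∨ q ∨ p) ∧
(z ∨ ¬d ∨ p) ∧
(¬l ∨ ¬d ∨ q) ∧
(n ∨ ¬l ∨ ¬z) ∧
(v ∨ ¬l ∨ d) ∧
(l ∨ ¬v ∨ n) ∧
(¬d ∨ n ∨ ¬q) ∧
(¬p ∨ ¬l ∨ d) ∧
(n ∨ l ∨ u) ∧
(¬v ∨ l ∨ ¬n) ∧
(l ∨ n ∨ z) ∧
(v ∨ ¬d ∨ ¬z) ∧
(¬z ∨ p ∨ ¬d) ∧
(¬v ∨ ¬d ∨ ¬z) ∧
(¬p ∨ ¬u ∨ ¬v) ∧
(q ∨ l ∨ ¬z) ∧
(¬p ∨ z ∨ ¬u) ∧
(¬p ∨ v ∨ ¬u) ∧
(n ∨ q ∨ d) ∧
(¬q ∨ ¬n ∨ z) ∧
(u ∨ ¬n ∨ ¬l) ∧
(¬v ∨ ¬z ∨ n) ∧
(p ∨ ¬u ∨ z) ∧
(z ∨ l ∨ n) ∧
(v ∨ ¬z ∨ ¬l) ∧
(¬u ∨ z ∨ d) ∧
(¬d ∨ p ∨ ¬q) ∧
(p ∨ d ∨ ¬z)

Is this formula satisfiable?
Yes

Yes, the formula is satisfiable.

One satisfying assignment is: z=False, q=True, l=True, p=False, v=True, n=False, u=False, d=False

Verification: With this assignment, all 28 clauses evaluate to true.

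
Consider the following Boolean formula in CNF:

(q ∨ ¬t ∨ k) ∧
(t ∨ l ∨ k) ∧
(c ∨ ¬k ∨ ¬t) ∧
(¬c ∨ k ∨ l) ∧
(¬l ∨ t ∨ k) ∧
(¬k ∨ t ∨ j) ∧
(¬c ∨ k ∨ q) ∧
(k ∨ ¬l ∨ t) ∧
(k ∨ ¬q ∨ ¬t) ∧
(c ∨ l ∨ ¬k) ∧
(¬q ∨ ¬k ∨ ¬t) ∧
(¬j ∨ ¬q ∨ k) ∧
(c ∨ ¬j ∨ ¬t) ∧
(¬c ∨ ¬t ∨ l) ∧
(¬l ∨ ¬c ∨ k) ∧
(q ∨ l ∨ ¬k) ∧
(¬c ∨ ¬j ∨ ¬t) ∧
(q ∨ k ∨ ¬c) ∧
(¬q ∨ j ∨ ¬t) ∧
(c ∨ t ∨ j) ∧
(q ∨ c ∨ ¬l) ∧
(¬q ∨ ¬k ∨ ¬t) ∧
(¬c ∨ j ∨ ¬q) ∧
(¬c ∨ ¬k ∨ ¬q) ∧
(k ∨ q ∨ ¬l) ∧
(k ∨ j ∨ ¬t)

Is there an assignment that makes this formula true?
Yes

Yes, the formula is satisfiable.

One satisfying assignment is: t=False, q=True, j=True, k=True, c=False, l=True

Verification: With this assignment, all 26 clauses evaluate to true.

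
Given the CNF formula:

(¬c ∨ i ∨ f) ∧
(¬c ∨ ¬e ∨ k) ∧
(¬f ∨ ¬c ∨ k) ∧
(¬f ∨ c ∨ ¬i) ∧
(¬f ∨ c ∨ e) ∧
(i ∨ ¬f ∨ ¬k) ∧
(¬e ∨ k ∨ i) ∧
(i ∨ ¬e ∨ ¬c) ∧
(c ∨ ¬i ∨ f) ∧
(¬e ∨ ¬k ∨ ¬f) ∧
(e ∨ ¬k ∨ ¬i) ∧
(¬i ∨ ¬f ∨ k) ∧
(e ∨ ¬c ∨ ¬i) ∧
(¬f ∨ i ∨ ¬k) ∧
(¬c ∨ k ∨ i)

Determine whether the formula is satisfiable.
Yes

Yes, the formula is satisfiable.

One satisfying assignment is: k=False, c=False, i=False, e=False, f=False

Verification: With this assignment, all 15 clauses evaluate to true.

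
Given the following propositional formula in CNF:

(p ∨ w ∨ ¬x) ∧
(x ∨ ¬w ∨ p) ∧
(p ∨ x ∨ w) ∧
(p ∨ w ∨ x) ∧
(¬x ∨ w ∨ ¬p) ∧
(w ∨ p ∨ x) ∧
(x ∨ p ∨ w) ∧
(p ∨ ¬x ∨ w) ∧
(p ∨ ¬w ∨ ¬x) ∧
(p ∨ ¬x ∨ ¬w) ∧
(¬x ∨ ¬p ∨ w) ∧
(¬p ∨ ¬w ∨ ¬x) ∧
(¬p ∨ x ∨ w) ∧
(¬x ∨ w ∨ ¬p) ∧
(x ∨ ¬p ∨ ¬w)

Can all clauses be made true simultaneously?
No

No, the formula is not satisfiable.

No assignment of truth values to the variables can make all 15 clauses true simultaneously.

The formula is UNSAT (unsatisfiable).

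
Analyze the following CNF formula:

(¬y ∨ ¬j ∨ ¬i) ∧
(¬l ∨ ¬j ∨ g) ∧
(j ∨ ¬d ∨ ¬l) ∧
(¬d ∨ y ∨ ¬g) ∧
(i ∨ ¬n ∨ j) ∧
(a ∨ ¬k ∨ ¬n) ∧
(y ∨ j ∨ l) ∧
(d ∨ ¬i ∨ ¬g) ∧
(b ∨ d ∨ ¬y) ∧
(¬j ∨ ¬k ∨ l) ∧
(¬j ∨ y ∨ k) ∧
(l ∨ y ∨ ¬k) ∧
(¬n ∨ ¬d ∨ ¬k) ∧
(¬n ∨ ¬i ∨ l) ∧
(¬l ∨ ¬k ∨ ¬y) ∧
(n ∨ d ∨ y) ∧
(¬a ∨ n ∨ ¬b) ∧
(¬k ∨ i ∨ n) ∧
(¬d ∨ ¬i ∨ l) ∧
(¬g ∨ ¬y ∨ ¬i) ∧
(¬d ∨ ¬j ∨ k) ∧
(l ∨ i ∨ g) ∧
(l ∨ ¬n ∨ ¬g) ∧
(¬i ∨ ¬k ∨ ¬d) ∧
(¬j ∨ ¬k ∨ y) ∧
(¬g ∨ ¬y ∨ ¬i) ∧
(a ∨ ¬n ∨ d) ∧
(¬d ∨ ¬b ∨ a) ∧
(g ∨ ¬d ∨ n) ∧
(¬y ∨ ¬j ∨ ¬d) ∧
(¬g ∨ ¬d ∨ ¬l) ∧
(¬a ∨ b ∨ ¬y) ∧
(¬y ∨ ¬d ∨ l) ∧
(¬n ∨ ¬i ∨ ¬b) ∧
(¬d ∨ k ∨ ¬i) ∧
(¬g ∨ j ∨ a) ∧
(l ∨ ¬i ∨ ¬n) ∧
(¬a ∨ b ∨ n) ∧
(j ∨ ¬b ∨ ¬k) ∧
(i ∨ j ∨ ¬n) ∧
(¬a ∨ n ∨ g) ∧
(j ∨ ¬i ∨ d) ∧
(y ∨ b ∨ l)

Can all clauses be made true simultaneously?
Yes

Yes, the formula is satisfiable.

One satisfying assignment is: n=False, j=True, b=True, y=True, a=False, i=False, k=False, g=True, l=True, d=False

Verification: With this assignment, all 43 clauses evaluate to true.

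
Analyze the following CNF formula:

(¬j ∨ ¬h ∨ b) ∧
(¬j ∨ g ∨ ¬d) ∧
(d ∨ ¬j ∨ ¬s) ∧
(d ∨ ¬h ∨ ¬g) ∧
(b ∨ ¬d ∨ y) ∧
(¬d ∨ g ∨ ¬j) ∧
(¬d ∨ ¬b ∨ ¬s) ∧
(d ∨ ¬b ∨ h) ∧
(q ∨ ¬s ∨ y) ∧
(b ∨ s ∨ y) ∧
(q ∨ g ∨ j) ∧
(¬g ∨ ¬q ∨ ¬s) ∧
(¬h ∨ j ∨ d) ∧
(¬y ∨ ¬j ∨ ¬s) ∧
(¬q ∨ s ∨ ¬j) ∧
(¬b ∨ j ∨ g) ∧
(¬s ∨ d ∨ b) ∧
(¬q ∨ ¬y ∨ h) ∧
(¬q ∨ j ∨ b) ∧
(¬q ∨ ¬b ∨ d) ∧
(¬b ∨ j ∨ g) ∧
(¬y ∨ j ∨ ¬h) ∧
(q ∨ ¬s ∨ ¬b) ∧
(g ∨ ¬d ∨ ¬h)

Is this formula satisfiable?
Yes

Yes, the formula is satisfiable.

One satisfying assignment is: q=False, y=False, d=False, h=True, s=False, b=True, j=True, g=False

Verification: With this assignment, all 24 clauses evaluate to true.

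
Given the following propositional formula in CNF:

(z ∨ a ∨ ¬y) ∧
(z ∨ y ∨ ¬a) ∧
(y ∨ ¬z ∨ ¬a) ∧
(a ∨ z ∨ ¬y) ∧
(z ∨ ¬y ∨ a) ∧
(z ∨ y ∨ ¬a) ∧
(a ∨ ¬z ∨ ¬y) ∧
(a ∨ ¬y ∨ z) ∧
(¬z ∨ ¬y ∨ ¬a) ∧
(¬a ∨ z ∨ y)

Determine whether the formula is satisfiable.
Yes

Yes, the formula is satisfiable.

One satisfying assignment is: y=False, z=False, a=False

Verification: With this assignment, all 10 clauses evaluate to true.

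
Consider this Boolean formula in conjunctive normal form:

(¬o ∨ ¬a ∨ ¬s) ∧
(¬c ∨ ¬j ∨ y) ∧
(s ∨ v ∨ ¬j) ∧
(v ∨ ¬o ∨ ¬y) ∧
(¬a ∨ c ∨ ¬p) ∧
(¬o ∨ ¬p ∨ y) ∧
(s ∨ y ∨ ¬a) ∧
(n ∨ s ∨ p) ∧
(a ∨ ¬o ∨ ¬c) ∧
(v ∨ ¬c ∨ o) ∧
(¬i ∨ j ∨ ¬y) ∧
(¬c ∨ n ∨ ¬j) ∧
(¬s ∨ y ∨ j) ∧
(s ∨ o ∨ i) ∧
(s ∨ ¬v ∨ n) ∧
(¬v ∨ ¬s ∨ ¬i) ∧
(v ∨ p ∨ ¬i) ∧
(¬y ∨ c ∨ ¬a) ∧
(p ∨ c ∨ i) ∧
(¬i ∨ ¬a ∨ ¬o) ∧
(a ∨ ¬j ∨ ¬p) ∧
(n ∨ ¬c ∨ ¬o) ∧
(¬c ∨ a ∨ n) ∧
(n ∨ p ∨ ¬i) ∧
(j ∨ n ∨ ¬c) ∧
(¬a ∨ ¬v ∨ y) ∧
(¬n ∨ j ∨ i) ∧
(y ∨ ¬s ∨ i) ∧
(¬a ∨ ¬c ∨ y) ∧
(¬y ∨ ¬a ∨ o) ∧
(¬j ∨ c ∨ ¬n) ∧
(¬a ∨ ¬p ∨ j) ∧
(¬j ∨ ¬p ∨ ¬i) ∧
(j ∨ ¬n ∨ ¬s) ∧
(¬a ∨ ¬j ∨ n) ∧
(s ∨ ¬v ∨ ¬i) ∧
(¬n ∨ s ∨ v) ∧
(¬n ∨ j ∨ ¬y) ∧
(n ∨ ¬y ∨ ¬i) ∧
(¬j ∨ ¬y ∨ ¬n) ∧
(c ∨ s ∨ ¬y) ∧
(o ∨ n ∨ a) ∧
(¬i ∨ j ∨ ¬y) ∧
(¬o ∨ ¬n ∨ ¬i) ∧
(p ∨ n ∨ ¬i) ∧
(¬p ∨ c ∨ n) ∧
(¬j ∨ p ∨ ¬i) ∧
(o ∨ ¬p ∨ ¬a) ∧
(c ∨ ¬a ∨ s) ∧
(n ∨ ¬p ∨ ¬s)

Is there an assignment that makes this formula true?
No

No, the formula is not satisfiable.

No assignment of truth values to the variables can make all 50 clauses true simultaneously.

The formula is UNSAT (unsatisfiable).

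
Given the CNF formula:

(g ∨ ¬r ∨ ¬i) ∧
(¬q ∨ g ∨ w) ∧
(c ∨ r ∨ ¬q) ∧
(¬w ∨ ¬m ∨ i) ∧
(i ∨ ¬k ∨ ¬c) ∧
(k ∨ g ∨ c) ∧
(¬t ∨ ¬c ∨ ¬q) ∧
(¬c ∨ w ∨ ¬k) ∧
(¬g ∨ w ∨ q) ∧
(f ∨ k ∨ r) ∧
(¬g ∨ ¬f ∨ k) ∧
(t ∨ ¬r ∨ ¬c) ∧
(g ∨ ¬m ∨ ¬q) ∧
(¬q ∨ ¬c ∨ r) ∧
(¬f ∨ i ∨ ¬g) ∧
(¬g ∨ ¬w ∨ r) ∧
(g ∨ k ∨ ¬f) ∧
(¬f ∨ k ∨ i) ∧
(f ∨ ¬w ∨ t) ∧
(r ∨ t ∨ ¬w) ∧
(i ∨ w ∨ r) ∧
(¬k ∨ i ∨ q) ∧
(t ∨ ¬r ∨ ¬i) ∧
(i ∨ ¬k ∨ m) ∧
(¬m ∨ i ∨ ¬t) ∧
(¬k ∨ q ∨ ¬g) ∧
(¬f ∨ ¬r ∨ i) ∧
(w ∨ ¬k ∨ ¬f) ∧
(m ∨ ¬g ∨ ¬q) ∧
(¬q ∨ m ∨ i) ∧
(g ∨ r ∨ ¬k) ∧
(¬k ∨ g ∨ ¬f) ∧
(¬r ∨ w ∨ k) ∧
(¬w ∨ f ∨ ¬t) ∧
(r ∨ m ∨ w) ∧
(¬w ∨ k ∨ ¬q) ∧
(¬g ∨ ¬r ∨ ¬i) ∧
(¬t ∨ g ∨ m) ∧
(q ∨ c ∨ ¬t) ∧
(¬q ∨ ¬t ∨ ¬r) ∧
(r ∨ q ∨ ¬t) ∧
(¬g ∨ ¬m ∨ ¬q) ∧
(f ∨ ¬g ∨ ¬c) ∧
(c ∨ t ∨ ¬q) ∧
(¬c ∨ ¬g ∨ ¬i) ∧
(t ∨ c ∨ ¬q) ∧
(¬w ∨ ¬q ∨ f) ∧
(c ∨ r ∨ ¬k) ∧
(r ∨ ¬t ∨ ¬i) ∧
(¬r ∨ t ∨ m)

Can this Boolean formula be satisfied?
No

No, the formula is not satisfiable.

No assignment of truth values to the variables can make all 50 clauses true simultaneously.

The formula is UNSAT (unsatisfiable).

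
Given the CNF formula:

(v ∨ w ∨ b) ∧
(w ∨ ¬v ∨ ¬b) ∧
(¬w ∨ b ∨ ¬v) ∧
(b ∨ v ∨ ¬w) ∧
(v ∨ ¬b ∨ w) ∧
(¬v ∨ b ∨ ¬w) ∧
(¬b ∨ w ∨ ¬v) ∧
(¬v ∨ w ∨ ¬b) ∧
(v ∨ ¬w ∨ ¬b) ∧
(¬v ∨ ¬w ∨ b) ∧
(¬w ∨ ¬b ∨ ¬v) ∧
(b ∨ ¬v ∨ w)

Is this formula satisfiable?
No

No, the formula is not satisfiable.

No assignment of truth values to the variables can make all 12 clauses true simultaneously.

The formula is UNSAT (unsatisfiable).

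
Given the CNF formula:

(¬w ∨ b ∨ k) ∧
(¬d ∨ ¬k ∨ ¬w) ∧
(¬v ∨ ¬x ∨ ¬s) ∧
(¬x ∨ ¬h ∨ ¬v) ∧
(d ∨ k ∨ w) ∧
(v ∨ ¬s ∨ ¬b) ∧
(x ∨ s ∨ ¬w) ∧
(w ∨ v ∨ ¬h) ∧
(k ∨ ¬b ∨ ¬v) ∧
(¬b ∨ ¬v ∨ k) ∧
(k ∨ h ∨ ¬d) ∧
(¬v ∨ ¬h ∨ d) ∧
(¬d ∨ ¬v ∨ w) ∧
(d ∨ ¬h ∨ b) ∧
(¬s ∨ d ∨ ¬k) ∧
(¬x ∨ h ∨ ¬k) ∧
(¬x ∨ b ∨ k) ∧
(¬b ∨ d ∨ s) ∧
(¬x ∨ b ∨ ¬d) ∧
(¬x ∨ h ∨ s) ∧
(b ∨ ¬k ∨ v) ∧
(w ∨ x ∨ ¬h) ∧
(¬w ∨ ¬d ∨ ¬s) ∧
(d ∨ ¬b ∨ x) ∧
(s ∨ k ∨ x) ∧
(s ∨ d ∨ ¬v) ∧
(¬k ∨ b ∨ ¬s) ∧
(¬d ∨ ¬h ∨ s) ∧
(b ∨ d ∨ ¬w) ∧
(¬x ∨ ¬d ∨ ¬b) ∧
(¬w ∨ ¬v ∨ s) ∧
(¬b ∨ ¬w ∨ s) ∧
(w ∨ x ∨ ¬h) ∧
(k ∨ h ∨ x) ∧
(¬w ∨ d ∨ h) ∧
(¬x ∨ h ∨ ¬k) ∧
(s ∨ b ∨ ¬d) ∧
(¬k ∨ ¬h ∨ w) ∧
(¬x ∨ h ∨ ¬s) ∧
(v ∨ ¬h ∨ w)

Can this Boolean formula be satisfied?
Yes

Yes, the formula is satisfiable.

One satisfying assignment is: b=True, h=False, w=False, v=False, k=True, s=False, x=False, d=True

Verification: With this assignment, all 40 clauses evaluate to true.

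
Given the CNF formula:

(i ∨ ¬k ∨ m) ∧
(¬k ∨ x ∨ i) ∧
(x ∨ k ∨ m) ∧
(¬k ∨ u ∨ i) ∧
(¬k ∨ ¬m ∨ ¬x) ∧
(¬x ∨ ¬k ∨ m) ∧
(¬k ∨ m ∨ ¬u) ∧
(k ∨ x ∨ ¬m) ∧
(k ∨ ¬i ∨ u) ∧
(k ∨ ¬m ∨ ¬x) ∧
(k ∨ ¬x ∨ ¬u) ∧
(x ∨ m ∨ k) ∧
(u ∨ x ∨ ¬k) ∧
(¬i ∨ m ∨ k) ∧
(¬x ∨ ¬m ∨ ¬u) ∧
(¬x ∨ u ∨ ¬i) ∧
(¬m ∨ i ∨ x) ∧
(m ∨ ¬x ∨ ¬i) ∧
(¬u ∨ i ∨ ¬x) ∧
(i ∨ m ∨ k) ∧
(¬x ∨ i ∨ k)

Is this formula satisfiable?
Yes

Yes, the formula is satisfiable.

One satisfying assignment is: x=False, m=True, u=True, i=True, k=True

Verification: With this assignment, all 21 clauses evaluate to true.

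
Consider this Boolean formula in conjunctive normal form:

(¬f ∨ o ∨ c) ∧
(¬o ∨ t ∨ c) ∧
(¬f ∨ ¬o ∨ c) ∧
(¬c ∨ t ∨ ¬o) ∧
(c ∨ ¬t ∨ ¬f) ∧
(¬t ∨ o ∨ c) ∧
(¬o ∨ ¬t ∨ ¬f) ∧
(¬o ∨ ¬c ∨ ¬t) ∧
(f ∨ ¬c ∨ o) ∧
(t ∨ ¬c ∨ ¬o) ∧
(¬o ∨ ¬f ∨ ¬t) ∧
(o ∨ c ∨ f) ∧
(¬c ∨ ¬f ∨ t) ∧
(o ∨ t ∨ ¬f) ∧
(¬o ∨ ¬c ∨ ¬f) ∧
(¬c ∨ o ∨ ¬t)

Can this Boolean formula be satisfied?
Yes

Yes, the formula is satisfiable.

One satisfying assignment is: c=False, f=False, o=True, t=True

Verification: With this assignment, all 16 clauses evaluate to true.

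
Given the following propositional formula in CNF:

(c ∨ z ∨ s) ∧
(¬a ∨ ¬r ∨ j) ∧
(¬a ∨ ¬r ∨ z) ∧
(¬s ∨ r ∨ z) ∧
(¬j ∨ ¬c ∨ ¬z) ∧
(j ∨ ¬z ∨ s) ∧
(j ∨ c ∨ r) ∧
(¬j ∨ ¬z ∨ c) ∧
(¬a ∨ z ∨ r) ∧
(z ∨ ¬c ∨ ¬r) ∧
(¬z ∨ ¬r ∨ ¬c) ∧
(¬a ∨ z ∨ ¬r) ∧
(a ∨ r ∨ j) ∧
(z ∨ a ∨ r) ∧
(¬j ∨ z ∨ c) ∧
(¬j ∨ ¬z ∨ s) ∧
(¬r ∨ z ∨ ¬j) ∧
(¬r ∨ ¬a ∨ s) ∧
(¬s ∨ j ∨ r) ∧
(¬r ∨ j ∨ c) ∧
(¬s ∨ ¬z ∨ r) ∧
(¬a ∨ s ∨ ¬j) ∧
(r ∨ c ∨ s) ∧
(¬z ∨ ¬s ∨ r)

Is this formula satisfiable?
No

No, the formula is not satisfiable.

No assignment of truth values to the variables can make all 24 clauses true simultaneously.

The formula is UNSAT (unsatisfiable).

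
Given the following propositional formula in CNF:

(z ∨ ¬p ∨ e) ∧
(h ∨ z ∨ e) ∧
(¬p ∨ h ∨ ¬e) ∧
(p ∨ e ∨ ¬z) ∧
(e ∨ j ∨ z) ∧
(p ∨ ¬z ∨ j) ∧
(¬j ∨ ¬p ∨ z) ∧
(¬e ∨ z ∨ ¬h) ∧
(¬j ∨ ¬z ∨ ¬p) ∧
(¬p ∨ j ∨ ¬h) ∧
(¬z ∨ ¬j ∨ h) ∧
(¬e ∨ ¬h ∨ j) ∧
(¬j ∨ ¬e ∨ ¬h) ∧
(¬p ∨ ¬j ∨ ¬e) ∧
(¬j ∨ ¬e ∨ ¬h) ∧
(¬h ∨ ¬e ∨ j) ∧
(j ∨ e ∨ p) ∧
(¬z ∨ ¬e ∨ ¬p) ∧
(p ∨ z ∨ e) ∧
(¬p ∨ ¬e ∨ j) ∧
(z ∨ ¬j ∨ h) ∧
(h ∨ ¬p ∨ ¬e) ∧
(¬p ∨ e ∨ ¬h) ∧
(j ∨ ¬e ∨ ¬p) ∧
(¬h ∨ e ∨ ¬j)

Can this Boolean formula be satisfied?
Yes

Yes, the formula is satisfiable.

One satisfying assignment is: p=True, z=True, e=False, j=False, h=False

Verification: With this assignment, all 25 clauses evaluate to true.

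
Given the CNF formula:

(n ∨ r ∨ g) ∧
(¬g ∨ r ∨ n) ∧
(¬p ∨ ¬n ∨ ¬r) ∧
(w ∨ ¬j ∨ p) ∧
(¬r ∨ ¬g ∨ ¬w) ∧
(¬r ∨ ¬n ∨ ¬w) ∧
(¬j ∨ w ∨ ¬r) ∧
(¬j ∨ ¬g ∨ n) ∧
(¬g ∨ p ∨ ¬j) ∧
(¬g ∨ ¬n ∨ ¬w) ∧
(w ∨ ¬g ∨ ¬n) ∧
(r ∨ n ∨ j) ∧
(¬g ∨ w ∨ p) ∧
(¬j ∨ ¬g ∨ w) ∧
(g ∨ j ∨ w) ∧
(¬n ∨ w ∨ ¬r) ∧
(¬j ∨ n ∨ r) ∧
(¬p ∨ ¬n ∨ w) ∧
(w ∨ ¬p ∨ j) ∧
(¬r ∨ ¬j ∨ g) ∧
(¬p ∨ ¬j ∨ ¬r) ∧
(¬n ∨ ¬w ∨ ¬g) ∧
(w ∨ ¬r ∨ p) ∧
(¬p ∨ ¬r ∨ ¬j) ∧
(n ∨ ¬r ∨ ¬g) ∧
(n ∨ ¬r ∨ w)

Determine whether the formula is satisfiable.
Yes

Yes, the formula is satisfiable.

One satisfying assignment is: w=True, n=True, p=False, g=False, r=False, j=True

Verification: With this assignment, all 26 clauses evaluate to true.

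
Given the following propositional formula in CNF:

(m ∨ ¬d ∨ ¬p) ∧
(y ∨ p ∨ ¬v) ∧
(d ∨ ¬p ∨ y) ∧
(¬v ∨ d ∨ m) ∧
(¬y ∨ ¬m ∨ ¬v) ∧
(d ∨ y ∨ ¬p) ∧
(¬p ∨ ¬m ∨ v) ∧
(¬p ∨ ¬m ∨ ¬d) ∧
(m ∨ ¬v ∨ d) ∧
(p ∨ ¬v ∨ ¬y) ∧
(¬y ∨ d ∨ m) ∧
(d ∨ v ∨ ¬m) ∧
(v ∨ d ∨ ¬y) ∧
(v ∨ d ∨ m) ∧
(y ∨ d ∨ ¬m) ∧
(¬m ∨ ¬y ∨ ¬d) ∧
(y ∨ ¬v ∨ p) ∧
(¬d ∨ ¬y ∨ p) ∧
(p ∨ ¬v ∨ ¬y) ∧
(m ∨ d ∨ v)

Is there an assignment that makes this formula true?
Yes

Yes, the formula is satisfiable.

One satisfying assignment is: d=True, m=False, v=False, y=False, p=False

Verification: With this assignment, all 20 clauses evaluate to true.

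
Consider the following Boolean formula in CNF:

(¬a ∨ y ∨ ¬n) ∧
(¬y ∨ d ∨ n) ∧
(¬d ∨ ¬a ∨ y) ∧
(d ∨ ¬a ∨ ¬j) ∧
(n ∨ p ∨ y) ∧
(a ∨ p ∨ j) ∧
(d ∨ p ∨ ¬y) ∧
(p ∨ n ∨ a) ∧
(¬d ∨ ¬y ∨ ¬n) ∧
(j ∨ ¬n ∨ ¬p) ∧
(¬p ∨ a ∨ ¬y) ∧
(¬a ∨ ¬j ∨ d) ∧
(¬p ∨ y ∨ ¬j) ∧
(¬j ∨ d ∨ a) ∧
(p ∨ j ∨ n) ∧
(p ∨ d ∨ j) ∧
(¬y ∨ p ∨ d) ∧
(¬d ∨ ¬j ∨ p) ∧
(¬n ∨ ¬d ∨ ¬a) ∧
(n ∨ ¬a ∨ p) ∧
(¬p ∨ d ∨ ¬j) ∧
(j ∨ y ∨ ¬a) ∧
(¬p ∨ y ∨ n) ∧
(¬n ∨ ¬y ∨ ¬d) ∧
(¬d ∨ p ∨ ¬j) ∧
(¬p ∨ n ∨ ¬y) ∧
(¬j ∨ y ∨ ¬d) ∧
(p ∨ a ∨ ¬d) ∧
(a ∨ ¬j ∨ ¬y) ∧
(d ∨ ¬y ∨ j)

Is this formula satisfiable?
No

No, the formula is not satisfiable.

No assignment of truth values to the variables can make all 30 clauses true simultaneously.

The formula is UNSAT (unsatisfiable).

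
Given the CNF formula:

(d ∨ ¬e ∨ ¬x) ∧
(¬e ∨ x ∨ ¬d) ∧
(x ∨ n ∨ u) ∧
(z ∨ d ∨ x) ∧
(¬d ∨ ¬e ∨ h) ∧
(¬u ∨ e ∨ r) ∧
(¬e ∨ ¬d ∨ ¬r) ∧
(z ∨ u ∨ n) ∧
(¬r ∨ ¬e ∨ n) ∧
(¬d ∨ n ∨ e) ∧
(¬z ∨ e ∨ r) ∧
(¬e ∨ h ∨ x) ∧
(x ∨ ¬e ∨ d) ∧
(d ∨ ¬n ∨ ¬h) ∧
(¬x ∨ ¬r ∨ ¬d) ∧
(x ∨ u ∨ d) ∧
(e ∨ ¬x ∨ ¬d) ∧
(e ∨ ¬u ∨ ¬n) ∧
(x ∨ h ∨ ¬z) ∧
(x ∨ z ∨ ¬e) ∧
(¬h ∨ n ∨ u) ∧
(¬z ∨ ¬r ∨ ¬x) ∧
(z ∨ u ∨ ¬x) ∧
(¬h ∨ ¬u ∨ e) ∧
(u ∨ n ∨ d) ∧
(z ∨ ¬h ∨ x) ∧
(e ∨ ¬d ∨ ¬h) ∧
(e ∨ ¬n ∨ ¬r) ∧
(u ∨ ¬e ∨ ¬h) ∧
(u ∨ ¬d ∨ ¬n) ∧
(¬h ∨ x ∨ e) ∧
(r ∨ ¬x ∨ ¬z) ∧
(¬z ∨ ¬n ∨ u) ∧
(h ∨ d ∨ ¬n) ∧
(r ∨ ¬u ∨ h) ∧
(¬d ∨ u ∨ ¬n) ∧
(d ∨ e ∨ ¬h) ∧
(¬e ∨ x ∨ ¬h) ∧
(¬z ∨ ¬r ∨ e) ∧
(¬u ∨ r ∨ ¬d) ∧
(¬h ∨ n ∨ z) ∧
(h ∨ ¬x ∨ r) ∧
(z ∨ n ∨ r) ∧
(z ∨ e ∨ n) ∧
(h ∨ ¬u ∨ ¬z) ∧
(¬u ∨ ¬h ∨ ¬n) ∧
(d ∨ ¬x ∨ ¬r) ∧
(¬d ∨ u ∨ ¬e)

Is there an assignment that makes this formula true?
No

No, the formula is not satisfiable.

No assignment of truth values to the variables can make all 48 clauses true simultaneously.

The formula is UNSAT (unsatisfiable).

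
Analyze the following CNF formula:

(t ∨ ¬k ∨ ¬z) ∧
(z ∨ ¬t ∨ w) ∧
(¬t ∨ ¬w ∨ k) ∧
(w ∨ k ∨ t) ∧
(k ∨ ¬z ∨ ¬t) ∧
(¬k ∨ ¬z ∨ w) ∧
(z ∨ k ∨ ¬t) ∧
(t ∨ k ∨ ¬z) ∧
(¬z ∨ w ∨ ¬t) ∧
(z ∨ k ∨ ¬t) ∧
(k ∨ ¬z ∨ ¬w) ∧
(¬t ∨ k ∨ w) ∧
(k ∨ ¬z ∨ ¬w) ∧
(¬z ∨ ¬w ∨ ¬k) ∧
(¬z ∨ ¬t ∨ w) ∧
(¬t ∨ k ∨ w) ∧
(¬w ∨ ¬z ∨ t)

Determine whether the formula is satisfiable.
Yes

Yes, the formula is satisfiable.

One satisfying assignment is: w=False, z=False, k=True, t=False

Verification: With this assignment, all 17 clauses evaluate to true.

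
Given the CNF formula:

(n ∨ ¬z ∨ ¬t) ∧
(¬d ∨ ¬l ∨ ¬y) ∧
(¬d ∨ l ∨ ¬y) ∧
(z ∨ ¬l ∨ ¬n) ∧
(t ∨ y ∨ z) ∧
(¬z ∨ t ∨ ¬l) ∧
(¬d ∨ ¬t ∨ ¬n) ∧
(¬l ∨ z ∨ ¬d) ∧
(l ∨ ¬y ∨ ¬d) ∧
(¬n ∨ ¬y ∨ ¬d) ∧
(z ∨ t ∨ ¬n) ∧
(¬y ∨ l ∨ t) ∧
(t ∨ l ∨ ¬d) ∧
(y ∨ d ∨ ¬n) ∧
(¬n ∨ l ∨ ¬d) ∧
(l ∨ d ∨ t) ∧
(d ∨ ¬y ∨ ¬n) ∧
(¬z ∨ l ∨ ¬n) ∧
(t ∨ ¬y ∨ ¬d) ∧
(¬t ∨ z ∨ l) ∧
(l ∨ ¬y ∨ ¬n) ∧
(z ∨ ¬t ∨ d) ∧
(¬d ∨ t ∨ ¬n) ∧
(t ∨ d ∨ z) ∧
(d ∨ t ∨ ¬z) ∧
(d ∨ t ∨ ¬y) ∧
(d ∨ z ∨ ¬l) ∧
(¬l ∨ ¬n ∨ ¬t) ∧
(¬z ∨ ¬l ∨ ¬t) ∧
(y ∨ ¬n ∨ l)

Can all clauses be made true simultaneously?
No

No, the formula is not satisfiable.

No assignment of truth values to the variables can make all 30 clauses true simultaneously.

The formula is UNSAT (unsatisfiable).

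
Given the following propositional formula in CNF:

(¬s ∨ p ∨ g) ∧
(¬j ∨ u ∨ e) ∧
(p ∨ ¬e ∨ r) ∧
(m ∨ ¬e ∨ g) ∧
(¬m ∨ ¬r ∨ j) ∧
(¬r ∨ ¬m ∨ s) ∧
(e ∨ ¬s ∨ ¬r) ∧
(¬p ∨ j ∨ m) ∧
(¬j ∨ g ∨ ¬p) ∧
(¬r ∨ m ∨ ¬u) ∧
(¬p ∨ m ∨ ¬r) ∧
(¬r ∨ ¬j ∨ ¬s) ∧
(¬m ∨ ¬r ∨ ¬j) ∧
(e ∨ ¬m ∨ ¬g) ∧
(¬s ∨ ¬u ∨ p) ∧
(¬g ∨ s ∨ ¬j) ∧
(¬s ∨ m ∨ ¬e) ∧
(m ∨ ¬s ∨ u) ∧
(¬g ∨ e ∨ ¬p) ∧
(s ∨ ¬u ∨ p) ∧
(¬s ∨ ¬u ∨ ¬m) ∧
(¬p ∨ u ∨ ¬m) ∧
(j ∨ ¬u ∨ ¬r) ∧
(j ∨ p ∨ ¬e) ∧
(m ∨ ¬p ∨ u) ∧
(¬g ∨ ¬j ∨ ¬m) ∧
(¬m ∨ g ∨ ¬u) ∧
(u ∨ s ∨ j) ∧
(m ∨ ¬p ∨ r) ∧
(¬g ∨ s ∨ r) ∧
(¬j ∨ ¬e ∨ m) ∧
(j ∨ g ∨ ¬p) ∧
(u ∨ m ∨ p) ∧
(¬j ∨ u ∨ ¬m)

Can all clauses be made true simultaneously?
No

No, the formula is not satisfiable.

No assignment of truth values to the variables can make all 34 clauses true simultaneously.

The formula is UNSAT (unsatisfiable).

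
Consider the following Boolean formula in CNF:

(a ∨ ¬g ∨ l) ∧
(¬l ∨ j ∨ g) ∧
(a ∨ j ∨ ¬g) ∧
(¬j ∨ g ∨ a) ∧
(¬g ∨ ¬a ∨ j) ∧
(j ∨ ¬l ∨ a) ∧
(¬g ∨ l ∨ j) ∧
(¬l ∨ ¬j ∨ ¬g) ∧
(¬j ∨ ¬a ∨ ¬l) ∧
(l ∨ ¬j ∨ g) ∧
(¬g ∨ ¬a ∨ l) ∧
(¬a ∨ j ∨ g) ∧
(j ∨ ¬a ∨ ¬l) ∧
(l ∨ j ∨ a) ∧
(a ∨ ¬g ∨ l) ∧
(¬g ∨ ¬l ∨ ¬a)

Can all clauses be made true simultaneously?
No

No, the formula is not satisfiable.

No assignment of truth values to the variables can make all 16 clauses true simultaneously.

The formula is UNSAT (unsatisfiable).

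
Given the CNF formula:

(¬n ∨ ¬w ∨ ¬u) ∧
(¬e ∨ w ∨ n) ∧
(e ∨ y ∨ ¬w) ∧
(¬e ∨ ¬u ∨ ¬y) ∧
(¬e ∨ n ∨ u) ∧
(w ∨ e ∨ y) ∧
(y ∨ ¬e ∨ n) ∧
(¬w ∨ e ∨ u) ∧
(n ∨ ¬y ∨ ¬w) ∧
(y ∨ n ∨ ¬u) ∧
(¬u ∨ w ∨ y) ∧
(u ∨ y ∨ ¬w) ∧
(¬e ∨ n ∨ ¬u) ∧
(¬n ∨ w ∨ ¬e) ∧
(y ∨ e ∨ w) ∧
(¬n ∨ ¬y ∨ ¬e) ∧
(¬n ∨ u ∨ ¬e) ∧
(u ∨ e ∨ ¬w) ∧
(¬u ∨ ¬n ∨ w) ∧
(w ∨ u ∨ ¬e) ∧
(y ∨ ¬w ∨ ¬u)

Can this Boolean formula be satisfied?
Yes

Yes, the formula is satisfiable.

One satisfying assignment is: w=False, u=False, e=False, y=True, n=False

Verification: With this assignment, all 21 clauses evaluate to true.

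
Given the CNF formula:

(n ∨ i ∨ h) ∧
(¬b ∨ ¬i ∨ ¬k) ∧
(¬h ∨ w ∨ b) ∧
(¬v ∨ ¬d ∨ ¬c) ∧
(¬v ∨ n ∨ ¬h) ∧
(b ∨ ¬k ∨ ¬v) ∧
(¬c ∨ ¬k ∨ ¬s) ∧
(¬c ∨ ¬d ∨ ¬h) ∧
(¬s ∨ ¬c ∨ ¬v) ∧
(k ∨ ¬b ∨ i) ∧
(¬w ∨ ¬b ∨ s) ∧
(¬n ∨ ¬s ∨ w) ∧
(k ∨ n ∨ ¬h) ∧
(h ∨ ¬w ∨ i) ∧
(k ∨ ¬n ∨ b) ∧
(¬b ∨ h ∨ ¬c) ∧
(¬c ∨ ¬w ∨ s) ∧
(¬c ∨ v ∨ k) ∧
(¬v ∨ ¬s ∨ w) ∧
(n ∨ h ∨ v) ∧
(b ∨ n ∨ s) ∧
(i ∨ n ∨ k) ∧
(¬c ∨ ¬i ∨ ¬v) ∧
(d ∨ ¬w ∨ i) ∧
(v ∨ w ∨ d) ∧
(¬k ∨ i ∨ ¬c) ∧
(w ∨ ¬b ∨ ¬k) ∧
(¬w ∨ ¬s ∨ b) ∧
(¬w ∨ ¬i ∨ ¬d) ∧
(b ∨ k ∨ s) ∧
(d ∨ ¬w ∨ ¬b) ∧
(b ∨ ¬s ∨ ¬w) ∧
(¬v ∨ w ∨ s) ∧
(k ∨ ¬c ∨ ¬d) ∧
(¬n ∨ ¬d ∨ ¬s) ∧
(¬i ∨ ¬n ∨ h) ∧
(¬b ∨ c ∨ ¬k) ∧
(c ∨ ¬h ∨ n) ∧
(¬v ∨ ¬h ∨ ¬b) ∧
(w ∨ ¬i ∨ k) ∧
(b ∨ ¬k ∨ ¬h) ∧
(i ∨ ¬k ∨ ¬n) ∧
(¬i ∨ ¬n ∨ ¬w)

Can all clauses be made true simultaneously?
No

No, the formula is not satisfiable.

No assignment of truth values to the variables can make all 43 clauses true simultaneously.

The formula is UNSAT (unsatisfiable).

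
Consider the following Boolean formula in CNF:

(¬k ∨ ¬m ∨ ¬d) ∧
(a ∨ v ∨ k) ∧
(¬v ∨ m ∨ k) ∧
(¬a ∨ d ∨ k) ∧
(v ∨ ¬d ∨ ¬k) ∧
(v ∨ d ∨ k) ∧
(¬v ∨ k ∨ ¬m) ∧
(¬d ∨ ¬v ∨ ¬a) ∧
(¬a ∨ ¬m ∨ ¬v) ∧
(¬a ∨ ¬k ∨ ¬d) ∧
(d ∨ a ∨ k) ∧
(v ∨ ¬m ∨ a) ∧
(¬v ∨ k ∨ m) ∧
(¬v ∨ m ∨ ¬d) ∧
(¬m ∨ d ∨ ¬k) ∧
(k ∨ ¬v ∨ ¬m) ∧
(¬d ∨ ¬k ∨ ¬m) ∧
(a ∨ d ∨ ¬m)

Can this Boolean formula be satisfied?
Yes

Yes, the formula is satisfiable.

One satisfying assignment is: a=True, v=False, m=False, k=False, d=True

Verification: With this assignment, all 18 clauses evaluate to true.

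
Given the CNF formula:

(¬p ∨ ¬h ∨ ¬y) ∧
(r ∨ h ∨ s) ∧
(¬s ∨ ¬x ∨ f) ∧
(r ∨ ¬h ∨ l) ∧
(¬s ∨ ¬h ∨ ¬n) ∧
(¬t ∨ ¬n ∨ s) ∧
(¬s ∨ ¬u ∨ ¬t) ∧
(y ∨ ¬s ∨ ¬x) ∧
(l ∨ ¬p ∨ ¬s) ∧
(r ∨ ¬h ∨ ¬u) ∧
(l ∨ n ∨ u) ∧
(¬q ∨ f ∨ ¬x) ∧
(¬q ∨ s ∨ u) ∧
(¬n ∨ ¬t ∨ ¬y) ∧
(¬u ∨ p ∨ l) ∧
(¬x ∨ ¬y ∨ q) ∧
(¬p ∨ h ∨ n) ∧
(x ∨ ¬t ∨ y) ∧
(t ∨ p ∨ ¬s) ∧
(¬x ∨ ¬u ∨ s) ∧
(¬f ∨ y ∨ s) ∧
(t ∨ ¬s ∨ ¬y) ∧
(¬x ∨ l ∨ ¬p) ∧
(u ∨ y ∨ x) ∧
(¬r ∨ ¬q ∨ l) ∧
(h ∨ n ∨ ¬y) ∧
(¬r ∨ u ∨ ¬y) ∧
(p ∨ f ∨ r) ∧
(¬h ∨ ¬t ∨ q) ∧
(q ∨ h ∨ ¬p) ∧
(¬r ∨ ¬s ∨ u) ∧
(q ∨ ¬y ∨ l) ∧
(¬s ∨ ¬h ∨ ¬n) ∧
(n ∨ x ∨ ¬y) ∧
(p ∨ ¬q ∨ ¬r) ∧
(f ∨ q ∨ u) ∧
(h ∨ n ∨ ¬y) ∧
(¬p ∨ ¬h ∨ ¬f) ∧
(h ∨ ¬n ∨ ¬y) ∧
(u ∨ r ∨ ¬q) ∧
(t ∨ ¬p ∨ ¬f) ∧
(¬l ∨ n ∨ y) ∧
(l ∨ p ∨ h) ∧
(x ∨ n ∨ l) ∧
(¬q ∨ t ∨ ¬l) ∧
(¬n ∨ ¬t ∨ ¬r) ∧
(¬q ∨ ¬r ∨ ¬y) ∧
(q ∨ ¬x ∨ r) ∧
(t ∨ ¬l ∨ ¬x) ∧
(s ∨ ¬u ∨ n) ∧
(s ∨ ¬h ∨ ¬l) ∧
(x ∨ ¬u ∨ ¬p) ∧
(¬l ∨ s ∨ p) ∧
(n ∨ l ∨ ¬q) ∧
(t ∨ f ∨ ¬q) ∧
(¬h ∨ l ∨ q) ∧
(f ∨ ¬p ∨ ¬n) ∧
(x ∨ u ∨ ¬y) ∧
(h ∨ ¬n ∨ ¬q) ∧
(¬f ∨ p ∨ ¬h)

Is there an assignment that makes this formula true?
No

No, the formula is not satisfiable.

No assignment of truth values to the variables can make all 60 clauses true simultaneously.

The formula is UNSAT (unsatisfiable).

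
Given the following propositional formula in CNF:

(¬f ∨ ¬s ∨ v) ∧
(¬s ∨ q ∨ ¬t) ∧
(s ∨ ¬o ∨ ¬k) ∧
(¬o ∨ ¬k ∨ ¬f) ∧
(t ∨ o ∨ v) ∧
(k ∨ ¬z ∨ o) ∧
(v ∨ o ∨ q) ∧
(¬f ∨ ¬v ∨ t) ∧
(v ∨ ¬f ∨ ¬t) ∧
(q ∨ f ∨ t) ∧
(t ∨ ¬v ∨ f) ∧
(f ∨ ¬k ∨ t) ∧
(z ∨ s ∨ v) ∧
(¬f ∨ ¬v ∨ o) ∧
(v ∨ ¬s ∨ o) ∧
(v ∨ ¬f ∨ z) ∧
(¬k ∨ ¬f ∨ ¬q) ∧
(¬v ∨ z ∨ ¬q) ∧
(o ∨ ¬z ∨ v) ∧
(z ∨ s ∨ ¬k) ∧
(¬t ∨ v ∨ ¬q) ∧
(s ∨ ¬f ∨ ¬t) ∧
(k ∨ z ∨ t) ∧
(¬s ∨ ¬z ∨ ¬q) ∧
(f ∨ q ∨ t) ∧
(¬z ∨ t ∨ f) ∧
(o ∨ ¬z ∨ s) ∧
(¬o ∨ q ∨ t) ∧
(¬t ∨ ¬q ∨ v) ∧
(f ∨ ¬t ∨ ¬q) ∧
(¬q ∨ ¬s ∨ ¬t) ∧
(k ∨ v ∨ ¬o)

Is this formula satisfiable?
Yes

Yes, the formula is satisfiable.

One satisfying assignment is: k=False, q=False, z=False, t=True, v=True, f=False, s=False, o=False

Verification: With this assignment, all 32 clauses evaluate to true.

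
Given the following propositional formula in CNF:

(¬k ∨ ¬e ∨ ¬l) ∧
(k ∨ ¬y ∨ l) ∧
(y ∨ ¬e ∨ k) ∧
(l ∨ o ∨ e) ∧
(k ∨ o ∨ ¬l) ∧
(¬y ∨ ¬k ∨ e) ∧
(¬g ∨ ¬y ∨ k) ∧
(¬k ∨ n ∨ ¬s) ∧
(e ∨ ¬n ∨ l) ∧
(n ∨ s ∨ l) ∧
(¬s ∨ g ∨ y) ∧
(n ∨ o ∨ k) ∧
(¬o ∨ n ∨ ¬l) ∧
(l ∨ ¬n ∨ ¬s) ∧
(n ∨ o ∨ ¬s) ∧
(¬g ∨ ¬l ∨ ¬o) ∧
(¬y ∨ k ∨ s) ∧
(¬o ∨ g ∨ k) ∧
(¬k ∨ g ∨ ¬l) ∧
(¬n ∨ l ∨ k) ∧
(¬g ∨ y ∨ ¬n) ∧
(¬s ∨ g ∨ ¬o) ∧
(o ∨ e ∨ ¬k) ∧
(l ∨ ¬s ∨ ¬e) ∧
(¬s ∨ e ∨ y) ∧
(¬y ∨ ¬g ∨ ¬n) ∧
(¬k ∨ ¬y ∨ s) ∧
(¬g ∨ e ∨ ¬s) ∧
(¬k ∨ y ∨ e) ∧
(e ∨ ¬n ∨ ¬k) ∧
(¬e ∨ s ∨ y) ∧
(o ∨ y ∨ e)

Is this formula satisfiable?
No

No, the formula is not satisfiable.

No assignment of truth values to the variables can make all 32 clauses true simultaneously.

The formula is UNSAT (unsatisfiable).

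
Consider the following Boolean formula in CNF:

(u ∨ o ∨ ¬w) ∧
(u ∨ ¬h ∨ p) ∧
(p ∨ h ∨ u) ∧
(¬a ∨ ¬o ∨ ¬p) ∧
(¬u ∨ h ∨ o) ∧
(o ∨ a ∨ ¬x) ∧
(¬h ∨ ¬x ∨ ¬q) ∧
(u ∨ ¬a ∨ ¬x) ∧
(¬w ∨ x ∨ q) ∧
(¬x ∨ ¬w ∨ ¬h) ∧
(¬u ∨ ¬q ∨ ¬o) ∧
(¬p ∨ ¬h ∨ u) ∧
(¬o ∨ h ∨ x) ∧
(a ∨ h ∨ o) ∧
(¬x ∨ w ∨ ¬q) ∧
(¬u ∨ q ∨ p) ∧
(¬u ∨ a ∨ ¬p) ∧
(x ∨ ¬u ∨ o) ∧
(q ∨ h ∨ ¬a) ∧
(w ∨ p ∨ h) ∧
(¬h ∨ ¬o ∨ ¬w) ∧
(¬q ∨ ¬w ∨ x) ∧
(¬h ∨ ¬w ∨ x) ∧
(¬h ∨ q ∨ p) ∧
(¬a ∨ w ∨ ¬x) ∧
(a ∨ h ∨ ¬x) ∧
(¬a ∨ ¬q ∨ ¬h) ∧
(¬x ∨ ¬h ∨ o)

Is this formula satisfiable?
Yes

Yes, the formula is satisfiable.

One satisfying assignment is: h=False, o=False, a=True, q=True, x=False, p=True, w=False, u=False

Verification: With this assignment, all 28 clauses evaluate to true.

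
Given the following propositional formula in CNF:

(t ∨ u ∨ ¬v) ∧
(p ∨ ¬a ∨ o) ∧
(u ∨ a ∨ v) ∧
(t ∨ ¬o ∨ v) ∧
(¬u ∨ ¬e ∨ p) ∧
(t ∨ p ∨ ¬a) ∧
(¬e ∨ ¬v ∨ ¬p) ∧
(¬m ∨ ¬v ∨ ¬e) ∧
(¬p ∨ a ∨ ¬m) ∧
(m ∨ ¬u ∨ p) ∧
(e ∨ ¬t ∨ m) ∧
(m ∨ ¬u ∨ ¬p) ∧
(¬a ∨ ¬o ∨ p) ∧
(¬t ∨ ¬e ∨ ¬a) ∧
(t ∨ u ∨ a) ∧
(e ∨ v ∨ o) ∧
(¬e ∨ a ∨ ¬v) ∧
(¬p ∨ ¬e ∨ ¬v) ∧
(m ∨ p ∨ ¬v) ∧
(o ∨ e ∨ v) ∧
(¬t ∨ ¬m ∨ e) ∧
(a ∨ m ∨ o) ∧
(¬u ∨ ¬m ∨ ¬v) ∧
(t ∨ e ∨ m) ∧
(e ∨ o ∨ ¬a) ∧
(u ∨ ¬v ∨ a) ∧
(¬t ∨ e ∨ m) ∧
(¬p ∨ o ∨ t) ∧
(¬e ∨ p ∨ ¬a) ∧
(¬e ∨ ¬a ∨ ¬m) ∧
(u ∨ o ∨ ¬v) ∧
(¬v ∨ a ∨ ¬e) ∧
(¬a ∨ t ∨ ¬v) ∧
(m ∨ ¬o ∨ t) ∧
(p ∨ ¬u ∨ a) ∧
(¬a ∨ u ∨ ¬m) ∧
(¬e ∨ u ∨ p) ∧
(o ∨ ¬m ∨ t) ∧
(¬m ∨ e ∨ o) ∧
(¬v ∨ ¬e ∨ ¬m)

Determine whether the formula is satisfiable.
No

No, the formula is not satisfiable.

No assignment of truth values to the variables can make all 40 clauses true simultaneously.

The formula is UNSAT (unsatisfiable).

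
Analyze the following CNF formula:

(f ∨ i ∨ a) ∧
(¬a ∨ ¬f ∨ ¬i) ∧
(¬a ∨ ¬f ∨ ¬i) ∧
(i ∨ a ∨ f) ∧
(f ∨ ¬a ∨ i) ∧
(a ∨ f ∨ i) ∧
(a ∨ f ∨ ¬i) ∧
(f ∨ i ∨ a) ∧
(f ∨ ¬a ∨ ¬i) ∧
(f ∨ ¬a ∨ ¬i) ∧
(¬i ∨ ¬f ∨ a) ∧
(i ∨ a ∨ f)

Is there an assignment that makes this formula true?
Yes

Yes, the formula is satisfiable.

One satisfying assignment is: a=False, f=True, i=False

Verification: With this assignment, all 12 clauses evaluate to true.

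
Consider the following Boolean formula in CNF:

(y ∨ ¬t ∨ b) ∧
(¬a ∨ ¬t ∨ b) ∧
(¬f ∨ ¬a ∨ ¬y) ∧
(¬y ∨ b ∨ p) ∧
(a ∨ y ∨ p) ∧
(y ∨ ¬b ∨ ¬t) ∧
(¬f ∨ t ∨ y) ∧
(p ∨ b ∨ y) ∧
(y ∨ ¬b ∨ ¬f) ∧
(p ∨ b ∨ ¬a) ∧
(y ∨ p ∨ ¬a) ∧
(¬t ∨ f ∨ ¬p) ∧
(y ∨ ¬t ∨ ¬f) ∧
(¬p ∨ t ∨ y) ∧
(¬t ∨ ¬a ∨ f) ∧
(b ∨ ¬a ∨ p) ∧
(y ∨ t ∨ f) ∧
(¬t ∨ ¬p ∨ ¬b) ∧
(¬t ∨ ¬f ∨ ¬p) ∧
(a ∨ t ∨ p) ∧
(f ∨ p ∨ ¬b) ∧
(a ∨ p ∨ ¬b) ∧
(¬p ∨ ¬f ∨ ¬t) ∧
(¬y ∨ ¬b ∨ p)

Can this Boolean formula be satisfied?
Yes

Yes, the formula is satisfiable.

One satisfying assignment is: b=False, a=False, y=True, t=False, f=False, p=True

Verification: With this assignment, all 24 clauses evaluate to true.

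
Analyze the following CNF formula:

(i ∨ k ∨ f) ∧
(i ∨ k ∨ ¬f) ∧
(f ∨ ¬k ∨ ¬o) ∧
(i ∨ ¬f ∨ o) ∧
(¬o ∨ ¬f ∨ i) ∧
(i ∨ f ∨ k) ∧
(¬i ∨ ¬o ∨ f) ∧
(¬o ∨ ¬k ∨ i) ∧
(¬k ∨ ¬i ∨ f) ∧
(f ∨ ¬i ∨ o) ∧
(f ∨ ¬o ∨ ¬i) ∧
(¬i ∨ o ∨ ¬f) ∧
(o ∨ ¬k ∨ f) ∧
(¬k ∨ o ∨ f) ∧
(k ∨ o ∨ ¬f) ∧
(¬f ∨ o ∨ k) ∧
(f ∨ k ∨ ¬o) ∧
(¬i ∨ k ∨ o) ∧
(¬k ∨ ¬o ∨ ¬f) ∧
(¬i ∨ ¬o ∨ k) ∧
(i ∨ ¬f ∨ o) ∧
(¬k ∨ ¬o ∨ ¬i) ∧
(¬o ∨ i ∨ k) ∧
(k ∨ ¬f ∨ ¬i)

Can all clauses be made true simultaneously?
No

No, the formula is not satisfiable.

No assignment of truth values to the variables can make all 24 clauses true simultaneously.

The formula is UNSAT (unsatisfiable).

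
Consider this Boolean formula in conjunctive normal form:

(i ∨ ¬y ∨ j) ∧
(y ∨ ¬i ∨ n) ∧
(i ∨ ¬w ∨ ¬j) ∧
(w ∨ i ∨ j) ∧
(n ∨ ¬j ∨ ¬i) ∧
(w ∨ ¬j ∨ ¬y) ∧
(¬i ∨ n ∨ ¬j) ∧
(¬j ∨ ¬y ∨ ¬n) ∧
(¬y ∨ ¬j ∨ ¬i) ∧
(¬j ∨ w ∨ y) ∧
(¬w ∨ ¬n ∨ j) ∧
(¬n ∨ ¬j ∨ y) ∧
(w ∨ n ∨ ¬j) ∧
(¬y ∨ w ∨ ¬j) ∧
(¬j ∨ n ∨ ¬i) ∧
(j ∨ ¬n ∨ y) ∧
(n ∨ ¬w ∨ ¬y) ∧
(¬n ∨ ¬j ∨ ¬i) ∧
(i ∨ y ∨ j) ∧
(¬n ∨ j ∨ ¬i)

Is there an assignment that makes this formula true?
Yes

Yes, the formula is satisfiable.

One satisfying assignment is: i=True, j=False, n=False, y=True, w=False

Verification: With this assignment, all 20 clauses evaluate to true.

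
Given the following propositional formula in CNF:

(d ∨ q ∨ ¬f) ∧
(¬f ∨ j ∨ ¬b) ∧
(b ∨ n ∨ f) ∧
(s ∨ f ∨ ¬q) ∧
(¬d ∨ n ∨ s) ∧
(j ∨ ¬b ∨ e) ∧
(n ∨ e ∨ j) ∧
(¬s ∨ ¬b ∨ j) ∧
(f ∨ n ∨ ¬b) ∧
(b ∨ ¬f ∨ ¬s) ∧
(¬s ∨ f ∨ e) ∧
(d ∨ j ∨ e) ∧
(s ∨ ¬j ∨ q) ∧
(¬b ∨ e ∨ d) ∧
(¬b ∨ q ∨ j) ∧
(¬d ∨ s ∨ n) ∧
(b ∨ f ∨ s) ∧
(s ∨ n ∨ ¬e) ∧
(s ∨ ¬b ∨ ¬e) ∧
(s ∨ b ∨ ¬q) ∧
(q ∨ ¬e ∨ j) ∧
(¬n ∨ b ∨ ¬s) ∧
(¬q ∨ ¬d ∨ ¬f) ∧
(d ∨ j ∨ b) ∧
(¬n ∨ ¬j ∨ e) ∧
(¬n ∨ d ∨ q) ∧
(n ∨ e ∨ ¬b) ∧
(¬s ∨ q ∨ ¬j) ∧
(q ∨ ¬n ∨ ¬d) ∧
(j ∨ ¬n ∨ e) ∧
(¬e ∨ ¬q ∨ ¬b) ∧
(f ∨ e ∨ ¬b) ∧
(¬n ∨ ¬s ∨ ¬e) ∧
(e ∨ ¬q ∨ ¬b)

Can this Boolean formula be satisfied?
No

No, the formula is not satisfiable.

No assignment of truth values to the variables can make all 34 clauses true simultaneously.

The formula is UNSAT (unsatisfiable).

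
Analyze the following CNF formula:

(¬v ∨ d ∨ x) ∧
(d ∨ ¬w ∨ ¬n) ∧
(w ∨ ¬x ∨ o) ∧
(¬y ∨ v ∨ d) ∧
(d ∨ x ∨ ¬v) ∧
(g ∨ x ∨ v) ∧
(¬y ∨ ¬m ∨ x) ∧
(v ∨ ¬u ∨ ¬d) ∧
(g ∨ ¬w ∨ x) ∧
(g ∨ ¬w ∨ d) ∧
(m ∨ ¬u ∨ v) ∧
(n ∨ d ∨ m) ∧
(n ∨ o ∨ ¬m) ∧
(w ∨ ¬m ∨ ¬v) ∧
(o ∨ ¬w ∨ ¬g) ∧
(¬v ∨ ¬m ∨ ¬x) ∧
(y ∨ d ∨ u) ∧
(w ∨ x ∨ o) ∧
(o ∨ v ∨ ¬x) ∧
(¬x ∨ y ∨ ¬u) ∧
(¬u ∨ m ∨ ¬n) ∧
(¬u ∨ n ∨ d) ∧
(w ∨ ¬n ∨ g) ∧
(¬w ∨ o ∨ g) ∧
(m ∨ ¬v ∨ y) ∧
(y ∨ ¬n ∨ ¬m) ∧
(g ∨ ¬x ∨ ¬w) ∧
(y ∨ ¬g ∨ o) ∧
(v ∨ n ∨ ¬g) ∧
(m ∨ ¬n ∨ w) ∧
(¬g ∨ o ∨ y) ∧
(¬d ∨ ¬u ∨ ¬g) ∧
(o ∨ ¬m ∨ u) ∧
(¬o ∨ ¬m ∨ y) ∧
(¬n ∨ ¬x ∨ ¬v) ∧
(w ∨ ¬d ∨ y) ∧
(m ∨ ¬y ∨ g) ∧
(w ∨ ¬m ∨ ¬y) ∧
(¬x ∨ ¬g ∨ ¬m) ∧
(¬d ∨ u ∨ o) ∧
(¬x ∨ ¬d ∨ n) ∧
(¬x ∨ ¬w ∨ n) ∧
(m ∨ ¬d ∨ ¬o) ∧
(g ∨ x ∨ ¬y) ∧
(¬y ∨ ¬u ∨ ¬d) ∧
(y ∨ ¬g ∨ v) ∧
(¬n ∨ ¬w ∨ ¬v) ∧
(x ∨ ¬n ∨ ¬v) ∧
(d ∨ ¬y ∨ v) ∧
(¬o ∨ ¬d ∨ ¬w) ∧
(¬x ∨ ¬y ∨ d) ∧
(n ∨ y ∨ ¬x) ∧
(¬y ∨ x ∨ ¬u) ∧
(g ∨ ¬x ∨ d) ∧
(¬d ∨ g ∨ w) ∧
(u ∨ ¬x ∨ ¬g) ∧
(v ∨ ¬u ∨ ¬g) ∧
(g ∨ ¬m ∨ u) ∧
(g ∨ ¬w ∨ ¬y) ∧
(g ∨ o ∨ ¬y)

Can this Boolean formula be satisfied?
No

No, the formula is not satisfiable.

No assignment of truth values to the variables can make all 60 clauses true simultaneously.

The formula is UNSAT (unsatisfiable).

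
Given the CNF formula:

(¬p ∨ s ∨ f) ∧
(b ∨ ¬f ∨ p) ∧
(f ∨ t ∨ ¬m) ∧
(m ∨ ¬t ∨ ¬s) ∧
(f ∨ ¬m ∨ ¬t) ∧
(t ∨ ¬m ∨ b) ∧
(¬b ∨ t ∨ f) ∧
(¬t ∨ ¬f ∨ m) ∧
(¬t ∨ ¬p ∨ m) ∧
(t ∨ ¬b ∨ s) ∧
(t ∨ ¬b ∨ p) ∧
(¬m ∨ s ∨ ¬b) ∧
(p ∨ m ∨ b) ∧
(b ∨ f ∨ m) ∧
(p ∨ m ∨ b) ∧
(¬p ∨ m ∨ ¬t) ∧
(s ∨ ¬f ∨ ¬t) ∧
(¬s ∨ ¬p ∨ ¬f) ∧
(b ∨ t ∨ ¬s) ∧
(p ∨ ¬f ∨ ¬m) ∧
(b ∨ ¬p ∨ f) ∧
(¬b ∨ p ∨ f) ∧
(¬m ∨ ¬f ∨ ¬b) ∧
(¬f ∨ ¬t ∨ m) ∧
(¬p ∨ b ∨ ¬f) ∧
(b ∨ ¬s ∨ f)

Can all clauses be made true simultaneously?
No

No, the formula is not satisfiable.

No assignment of truth values to the variables can make all 26 clauses true simultaneously.

The formula is UNSAT (unsatisfiable).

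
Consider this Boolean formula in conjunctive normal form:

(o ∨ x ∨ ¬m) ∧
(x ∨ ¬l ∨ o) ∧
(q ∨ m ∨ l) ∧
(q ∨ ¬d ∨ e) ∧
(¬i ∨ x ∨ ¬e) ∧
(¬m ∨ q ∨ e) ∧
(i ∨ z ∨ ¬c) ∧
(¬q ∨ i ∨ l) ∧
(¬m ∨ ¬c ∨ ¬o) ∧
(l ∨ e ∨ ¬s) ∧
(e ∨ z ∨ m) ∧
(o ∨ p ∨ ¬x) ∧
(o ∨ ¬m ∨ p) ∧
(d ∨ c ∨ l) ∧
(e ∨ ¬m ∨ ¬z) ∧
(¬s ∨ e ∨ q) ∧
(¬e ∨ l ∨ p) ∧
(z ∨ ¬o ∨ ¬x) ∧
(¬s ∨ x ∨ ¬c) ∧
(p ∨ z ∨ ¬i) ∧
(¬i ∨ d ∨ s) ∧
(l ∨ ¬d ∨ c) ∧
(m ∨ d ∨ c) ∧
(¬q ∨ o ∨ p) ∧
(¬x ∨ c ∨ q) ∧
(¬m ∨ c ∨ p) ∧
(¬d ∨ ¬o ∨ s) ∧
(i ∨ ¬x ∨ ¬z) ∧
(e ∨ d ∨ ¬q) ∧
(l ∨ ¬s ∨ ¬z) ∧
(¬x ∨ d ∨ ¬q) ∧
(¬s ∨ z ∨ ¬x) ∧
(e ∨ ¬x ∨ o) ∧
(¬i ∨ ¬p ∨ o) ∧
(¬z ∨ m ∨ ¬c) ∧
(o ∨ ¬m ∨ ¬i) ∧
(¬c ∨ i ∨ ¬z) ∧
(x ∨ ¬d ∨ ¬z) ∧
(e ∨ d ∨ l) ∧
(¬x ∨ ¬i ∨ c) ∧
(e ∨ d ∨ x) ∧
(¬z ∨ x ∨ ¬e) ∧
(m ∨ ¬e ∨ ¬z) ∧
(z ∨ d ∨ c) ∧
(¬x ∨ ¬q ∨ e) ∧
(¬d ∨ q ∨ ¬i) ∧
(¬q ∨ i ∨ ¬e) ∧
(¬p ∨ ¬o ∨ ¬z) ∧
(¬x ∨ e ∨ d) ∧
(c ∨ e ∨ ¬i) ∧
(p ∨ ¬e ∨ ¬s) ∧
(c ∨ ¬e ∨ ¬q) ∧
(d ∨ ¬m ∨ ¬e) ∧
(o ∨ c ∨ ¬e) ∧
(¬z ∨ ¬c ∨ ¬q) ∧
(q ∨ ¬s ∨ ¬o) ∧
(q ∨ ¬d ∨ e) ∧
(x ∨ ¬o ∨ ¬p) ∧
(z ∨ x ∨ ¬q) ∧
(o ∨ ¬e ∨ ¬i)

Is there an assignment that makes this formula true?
No

No, the formula is not satisfiable.

No assignment of truth values to the variables can make all 60 clauses true simultaneously.

The formula is UNSAT (unsatisfiable).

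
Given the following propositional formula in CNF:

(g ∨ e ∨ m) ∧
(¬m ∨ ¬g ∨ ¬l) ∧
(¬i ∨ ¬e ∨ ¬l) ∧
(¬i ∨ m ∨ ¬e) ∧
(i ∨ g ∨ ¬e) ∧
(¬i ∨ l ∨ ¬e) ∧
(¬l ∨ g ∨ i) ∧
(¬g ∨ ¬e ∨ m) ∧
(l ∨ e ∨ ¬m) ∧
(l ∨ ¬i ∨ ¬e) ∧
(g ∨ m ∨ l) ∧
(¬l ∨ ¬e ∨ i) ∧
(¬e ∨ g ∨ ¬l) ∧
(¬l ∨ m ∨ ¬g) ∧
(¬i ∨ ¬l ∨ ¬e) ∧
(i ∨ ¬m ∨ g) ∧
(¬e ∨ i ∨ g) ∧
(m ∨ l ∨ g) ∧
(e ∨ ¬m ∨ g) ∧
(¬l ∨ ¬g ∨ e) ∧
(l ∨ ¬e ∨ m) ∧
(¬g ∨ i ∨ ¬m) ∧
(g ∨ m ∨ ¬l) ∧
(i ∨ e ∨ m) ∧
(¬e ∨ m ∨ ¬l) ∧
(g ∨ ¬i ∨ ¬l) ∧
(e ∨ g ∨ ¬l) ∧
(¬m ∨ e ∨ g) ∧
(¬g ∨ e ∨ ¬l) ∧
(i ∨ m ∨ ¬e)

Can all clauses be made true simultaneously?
Yes

Yes, the formula is satisfiable.

One satisfying assignment is: e=False, l=False, m=False, i=True, g=True

Verification: With this assignment, all 30 clauses evaluate to true.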